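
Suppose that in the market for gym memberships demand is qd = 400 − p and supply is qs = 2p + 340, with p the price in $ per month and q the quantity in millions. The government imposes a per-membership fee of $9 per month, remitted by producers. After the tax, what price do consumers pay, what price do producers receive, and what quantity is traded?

Without the tax, 400 − p = 2p + 340 gives 3p = 60, so p* = $20 and q* = 380.
With the tax collected from producers, supply shifts: qs = 2(p − 9) + 340.
Solving gives q = 374 with consumers paying $26 and producers receiving $17 (the $9 wedge).
The less price-elastic side of the market bears the larger share of a per-unit tax.

Consumers pay $26; producers receive $17; quantity = 374.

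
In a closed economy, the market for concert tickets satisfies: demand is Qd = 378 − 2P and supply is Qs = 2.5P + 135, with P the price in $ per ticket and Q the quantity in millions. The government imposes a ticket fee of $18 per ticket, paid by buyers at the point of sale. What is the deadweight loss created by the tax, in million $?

Deadweight loss = $180 million.

Before the tax: set 378 − 2P = 2.5P + 135 → P* = $54, Q* = 270.
With the tax collected from buyers, demand (in seller-price terms) shifts: Qd = 378 − 2(P + 18).
New equilibrium: buyers pay $64, producers receive $46, Q = 250. (Wedge: Pb − Ps = 18.)
Quantity falls by |ΔQ| = |270 − 250| = 20.
DWL = ½ · t · |ΔQ| = ½ · 18 · 20 = $180.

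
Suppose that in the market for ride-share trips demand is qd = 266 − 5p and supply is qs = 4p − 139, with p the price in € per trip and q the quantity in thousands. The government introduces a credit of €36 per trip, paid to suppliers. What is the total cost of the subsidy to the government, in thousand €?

Before the subsidy: set 266 − 5p = 4p − 139 → p* = €45, q* = 41.
With a per-unit subsidy paid to suppliers, each receives p + 36 per unit sold, so supply becomes qs = 4(p + 36) − 139.
New equilibrium: buyers pay €29, suppliers receive €65, q = 121. (Wedge: pb − ps = −36.)
Outlay = t · Q = 36 · 121 = €4356.

Government outlay = €4356 thousand.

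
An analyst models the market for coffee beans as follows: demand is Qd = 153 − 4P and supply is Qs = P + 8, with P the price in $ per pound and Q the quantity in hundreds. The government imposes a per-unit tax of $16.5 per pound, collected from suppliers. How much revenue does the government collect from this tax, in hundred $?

Tax revenue = $392.7 hundred.

Without the tax, 153 − 4P = P + 8 gives 5P = 145, so P* = $29 and Q* = 37.
With the tax collected from suppliers, supply shifts: Qs = (P − 16.5) + 8.
New equilibrium: consumers pay $32.3, suppliers receive $15.8, Q = 23.8. (Wedge: Pb − Ps = 16.5.)
Revenue = t · Q = 16.5 · 23.8 = $392.7.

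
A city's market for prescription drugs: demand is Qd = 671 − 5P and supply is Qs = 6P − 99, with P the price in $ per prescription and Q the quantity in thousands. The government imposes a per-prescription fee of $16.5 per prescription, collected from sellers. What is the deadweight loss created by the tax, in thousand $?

Before the tax: set 671 − 5P = 6P − 99 → P* = $70, Q* = 321.
With the tax collected from sellers, supply shifts: Qs = 6(P − 16.5) − 99.
New equilibrium: consumers pay $79, sellers receive $62.5, Q = 276. (Wedge: Pb − Ps = 16.5.)
Quantity falls by |ΔQ| = |321 − 276| = 45.
DWL = ½ · t · |ΔQ| = ½ · 16.5 · 45 = $371.25.

Deadweight loss = $371.25 thousand.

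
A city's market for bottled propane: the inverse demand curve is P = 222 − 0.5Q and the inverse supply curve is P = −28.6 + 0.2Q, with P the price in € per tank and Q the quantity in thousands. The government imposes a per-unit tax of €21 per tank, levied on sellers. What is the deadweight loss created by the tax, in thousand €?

Rewrite in direct form: Qd = 444 − 2P and Qs = 5P + 143.
Without the tax, 444 − 2P = 5P + 143 gives 7P = 301, so P* = €43 and Q* = 358.
With the tax collected from sellers, supply shifts: Qs = 5(P − 21) + 143.
New equilibrium: buyers pay €58, sellers receive €37, Q = 328. (Wedge: Pb − Ps = 21.)
Quantity falls by |ΔQ| = |358 − 328| = 30.
DWL = ½ · t · |ΔQ| = ½ · 21 · 30 = €315.

Deadweight loss = €315 thousand.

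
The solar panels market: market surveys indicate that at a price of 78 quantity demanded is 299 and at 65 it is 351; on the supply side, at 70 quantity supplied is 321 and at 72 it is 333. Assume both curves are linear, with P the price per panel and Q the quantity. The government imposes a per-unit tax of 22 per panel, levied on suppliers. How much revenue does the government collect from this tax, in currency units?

Tax revenue = 6032.4.

Demand slope: (351 − 299)/(65 − 78) = -4, so Qd = 611 − 4P.
Supply slope: (333 − 321)/(72 − 70) = 6, so Qs = 6P − 99.
Before the tax: set 611 − 4P = 6P − 99 → P* = 71, Q* = 327.
With the tax collected from suppliers, supply shifts: Qs = 6(P − 22) − 99.
Solving gives Q = 274.2 with consumers paying 84.2 and suppliers receiving 62.2 (the 22 wedge).
Revenue = t · Q = 22 · 274.2 = 6032.4.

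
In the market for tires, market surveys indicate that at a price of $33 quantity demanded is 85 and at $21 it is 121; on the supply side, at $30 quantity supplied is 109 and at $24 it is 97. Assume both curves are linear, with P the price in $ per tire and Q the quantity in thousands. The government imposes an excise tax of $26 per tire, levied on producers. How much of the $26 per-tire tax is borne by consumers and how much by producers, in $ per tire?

Demand slope: (121 − 85)/(21 − 33) = -3, so Qd = 184 − 3P.
Supply slope: (97 − 109)/(24 − 30) = 2, so Qs = 2P + 49.
Before the tax: set 184 − 3P = 2P + 49 → P* = $27, Q* = 103.
With the tax collected from producers, supply shifts: Qs = 2(P − 26) + 49.
New equilibrium: consumers pay $37.4, producers receive $11.4, Q = 71.8. (Wedge: Pb − Ps = 26.)
Burden on consumers: $10.4; on producers: $15.6. (They sum to $26.)

Consumers bear $10.4 per tire; producers bear $15.6 per tire.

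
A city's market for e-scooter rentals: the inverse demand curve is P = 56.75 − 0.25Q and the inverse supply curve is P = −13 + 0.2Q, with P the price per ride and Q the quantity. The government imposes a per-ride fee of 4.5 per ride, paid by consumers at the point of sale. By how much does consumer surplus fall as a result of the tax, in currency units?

Inverting to Q(P) form: Qd = 227 − 4P; Qs = 5P + 65.
Without the tax, 227 − 4P = 5P + 65 gives 9P = 162, so P* = 18 and Q* = 155.
With the tax collected from consumers, demand (in seller-price terms) shifts: Qd = 227 − 4(P + 4.5).
Solving gives Q = 145 with consumers paying 20.5 and producers receiving 16 (the 4.5 wedge).
ΔCS is the trapezoid between Q = 145 and Q = 155 of height 2.5: ½ · (155 + 145) · 2.5 = 375.

Consumer surplus falls by 375.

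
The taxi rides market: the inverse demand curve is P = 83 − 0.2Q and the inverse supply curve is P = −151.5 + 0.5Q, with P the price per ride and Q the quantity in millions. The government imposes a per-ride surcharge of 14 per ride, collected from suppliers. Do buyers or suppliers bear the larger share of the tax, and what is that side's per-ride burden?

Suppliers bear the larger share: 10 per ride.

Rewrite in direct form: Qd = 415 − 5P and Qs = 2P + 303.
Before the tax: set 415 − 5P = 2P + 303 → P* = 16, Q* = 335.
With the tax collected from suppliers, supply shifts: Qs = 2(P − 14) + 303.
New equilibrium: buyers pay 20, suppliers receive 6, Q = 315. (Wedge: Pb − Ps = 14.)
Per-ride burden: buyers 4, suppliers 10.
Suppliers take the larger share because supply is less price-elastic here (demand slope 5 vs supply slope 2).
The less price-elastic side of the market bears the larger share of a per-unit tax.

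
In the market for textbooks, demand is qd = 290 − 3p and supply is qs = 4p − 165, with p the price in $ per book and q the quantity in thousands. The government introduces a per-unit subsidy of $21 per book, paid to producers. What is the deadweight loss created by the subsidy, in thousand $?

Deadweight loss = $378 thousand.

Without the subsidy, 290 − 3p = 4p − 165 gives 7p = 455, so p* = $65 and q* = 95.
With a per-unit subsidy paid to producers, each receives p + 21 per unit sold, so supply becomes qs = 4(p + 21) − 165.
Solving gives q = 131 with consumers paying $53 and producers receiving $74 (the $21 wedge).
Quantity rises by |ΔQ| = |95 − 131| = 36.
DWL = ½ · t · |ΔQ| = ½ · 21 · 36 = $378.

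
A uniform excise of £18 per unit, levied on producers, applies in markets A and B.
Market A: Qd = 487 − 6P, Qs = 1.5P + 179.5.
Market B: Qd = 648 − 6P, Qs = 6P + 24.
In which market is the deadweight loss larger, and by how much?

Market A: pre-tax P* = £41, Q* = 241; post-tax Q = 219.4; deadweight loss = £194.4.
Market B: pre-tax P* = £52, Q* = 336; post-tax Q = 282; deadweight loss = £486.
Difference: £194.4 vs £486 → market B is larger by £291.6.

Market B, by £291.6.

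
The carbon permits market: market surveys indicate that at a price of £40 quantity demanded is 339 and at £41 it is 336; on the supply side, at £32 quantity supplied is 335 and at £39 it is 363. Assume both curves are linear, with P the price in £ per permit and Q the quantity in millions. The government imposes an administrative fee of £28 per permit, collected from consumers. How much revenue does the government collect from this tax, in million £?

Demand slope: (336 − 339)/(41 − 40) = -3, so Qd = 459 − 3P.
Supply slope: (363 − 335)/(39 − 32) = 4, so Qs = 4P + 207.
Before the tax: set 459 − 3P = 4P + 207 → P* = £36, Q* = 351.
With the tax collected from consumers, demand (in seller-price terms) shifts: Qd = 459 − 3(P + 28).
New equilibrium: consumers pay £52, suppliers receive £24, Q = 303. (Wedge: Pb − Ps = 28.)
Revenue = t · Q = 28 · 303 = £8484.

Tax revenue = £8484 million.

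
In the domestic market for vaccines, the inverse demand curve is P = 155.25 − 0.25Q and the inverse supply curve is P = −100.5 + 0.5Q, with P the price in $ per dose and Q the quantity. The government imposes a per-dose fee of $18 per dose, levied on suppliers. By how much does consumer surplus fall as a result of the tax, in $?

Consumer surplus falls by $1974.

Inverting to Q(P) form: Qd = 621 − 4P; Qs = 2P + 201.
Before the tax: set 621 − 4P = 2P + 201 → P* = $70, Q* = 341.
With the tax collected from suppliers, supply shifts: Qs = 2(P − 18) + 201.
New equilibrium: consumers pay $76, suppliers receive $58, Q = 317. (Wedge: Pb − Ps = 18.)
ΔCS is the trapezoid between Q = 317 and Q = 341 of height $6: ½ · (341 + 317) · 6 = $1974.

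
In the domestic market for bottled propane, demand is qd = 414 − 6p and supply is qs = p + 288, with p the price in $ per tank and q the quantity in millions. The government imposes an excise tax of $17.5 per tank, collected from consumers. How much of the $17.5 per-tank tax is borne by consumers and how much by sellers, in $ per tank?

Consumers bear $2.5 per tank; sellers bear $15 per tank.

Before the tax: set 414 − 6p = p + 288 → p* = $18, q* = 306.
With the tax collected from consumers, demand (in seller-price terms) shifts: qd = 414 − 6(p + 17.5).
New equilibrium: consumers pay $20.5, sellers receive $3, q = 291. (Wedge: pb − ps = 17.5.)
Burden on consumers: $2.5; on sellers: $15. (They sum to $17.5.)
The less price-elastic side of the market bears the larger share of a per-unit tax.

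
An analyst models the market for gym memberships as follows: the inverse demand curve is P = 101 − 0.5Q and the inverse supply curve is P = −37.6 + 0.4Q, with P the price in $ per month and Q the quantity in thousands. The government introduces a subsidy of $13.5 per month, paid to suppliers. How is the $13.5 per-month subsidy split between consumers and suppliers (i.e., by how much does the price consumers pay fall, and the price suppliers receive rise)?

Consumers gain $7.5 per month; suppliers gain $6 per month.

Rewrite in direct form: Qd = 202 − 2P and Qs = 2.5P + 94.
Without the subsidy, 202 − 2P = 2.5P + 94 gives 4.5P = 108, so P* = $24 and Q* = 154.
With a per-unit subsidy paid to suppliers, each receives P + 13.5 per unit sold, so supply becomes Qs = 2.5(P + 13.5) + 94.
Solving gives Q = 169 with consumers paying $16.5 and suppliers receiving $30 (the $13.5 wedge).
Gain to consumers: $7.5; to suppliers: $6. (They sum to $13.5.)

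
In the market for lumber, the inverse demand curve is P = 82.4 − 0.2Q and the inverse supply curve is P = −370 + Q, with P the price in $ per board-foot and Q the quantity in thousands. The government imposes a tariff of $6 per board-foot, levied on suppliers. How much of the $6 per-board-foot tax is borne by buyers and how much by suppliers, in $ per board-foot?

Inverting to Q(P) form: Qd = 412 − 5P; Qs = P + 370.
Without the tax, 412 − 5P = P + 370 gives 6P = 42, so P* = $7 and Q* = 377.
With the tax collected from suppliers, supply shifts: Qs = (P − 6) + 370.
Solving gives Q = 372 with buyers paying $8 and suppliers receiving $2 (the $6 wedge).
Burden on buyers: $1; on suppliers: $5. (They sum to $6.)
The less price-elastic side of the market bears the larger share of a per-unit tax.

Buyers bear $1 per board-foot; suppliers bear $5 per board-foot.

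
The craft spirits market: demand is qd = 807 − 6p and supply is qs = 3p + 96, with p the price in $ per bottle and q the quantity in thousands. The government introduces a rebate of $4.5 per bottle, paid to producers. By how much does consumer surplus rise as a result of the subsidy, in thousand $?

Consumer surplus rises by $506.25 thousand.

Without the subsidy, 807 − 6p = 3p + 96 gives 9p = 711, so p* = $79 and q* = 333.
With a per-unit subsidy paid to producers, each receives p + 4.5 per unit sold, so supply becomes qs = 3(p + 4.5) + 96.
New equilibrium: consumers pay $77.5, producers receive $82, q = 342. (Wedge: pb − ps = −4.5.)
ΔCS is the trapezoid between Q = 342 and Q = 333 of height $1.5: ½ · (333 + 342) · 1.5 = $506.25.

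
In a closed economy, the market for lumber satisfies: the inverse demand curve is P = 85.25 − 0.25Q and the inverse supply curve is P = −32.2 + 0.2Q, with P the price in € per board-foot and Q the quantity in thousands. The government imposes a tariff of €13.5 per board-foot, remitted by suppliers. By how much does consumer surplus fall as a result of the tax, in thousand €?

Consumer surplus falls by €1845 thousand.

Inverting to Q(P) form: Qd = 341 − 4P; Qs = 5P + 161.
Before the tax: set 341 − 4P = 5P + 161 → P* = €20, Q* = 261.
With the tax collected from suppliers, supply shifts: Qs = 5(P − 13.5) + 161.
New equilibrium: consumers pay €27.5, suppliers receive €14, Q = 231. (Wedge: Pb − Ps = 13.5.)
ΔCS is the trapezoid between Q = 231 and Q = 261 of height €7.5: ½ · (261 + 231) · 7.5 = €1845.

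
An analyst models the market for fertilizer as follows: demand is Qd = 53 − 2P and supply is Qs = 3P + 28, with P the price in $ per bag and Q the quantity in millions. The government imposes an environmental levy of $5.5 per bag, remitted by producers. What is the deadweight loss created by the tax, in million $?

Before the tax: set 53 − 2P = 3P + 28 → P* = $5, Q* = 43.
With the tax collected from producers, supply shifts: Qs = 3(P − 5.5) + 28.
Solving gives Q = 36.4 with consumers paying $8.3 and producers receiving $2.8 (the $5.5 wedge).
Quantity falls by |ΔQ| = |43 − 36.4| = 6.6.
DWL = ½ · t · |ΔQ| = ½ · 5.5 · 6.6 = $18.15.

Deadweight loss = $18.15 million.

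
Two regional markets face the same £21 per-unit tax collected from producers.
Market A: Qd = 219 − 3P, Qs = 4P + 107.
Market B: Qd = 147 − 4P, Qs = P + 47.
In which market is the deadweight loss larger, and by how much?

Market A: pre-tax P* = £16, Q* = 171; post-tax Q = 135; deadweight loss = £378.
Market B: pre-tax P* = £20, Q* = 67; post-tax Q = 50.2; deadweight loss = £176.4.
Difference: £378 vs £176.4 → market A is larger by £201.6.

Market A, by £201.6.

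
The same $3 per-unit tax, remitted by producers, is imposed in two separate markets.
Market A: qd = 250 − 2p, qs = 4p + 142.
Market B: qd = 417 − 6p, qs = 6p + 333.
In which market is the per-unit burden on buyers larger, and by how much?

Market A, by $0.5.

Market A: pre-tax p* = $18, q* = 214; post-tax q = 210; per-unit burden on buyers = $2.
Market B: pre-tax p* = $7, q* = 375; post-tax q = 366; per-unit burden on buyers = $1.5.
Difference: $2 vs $1.5 → market A is larger by $0.5.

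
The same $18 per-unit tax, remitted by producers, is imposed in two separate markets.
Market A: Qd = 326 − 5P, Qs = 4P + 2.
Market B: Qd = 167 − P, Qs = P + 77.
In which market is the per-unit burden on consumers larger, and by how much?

Market B, by $1.

Market A: pre-tax P* = $36, Q* = 146; post-tax Q = 106; per-unit burden on consumers = $8.
Market B: pre-tax P* = $45, Q* = 122; post-tax Q = 113; per-unit burden on consumers = $9.
Difference: $8 vs $9 → market B is larger by $1.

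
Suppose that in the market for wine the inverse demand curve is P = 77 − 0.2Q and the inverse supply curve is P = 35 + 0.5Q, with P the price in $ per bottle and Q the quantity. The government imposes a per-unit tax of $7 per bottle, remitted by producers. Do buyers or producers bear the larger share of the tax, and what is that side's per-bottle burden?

Inverting to Q(P) form: Qd = 385 − 5P; Qs = 2P − 70.
Before the tax: set 385 − 5P = 2P − 70 → P* = $65, Q* = 60.
With the tax collected from producers, supply shifts: Qs = 2(P − 7) − 70.
New equilibrium: buyers pay $67, producers receive $60, Q = 50. (Wedge: Pb − Ps = 7.)
Per-bottle burden: buyers $2, producers $5.
Producers take the larger share because supply is less price-elastic here (demand slope 5 vs supply slope 2).
The less price-elastic side of the market bears the larger share of a per-unit tax.

Producers bear the larger share: $5 per bottle.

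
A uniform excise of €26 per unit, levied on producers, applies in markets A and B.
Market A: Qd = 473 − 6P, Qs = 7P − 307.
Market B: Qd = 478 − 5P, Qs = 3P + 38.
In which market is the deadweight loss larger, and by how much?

Market A: pre-tax P* = €60, Q* = 113; post-tax Q = 29; deadweight loss = €1092.
Market B: pre-tax P* = €55, Q* = 203; post-tax Q = 154.25; deadweight loss = €633.75.
Difference: €1092 vs €633.75 → market A is larger by €458.25.

Market A, by €458.25.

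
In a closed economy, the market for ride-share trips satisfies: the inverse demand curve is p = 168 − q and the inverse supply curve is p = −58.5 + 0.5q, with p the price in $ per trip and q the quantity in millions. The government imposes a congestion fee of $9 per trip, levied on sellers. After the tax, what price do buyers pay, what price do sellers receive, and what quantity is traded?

Inverting to q(p) form: qd = 168 − p; qs = 2p + 117.
Without the tax, 168 − p = 2p + 117 gives 3p = 51, so p* = $17 and q* = 151.
With the tax collected from sellers, supply shifts: qs = 2(p − 9) + 117.
Solving gives q = 145 with buyers paying $23 and sellers receiving $14 (the $9 wedge).
The less price-elastic side of the market bears the larger share of a per-unit tax.

Buyers pay $23; sellers receive $14; quantity = 145.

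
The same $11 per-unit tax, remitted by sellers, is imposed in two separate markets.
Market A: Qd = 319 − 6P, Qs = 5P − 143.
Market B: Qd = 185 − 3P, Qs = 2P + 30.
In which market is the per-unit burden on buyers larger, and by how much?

Market A, by $0.6.

Market A: pre-tax P* = $42, Q* = 67; post-tax Q = 37; per-unit burden on buyers = $5.
Market B: pre-tax P* = $31, Q* = 92; post-tax Q = 78.8; per-unit burden on buyers = $4.4.
Difference: $5 vs $4.4 → market A is larger by $0.6.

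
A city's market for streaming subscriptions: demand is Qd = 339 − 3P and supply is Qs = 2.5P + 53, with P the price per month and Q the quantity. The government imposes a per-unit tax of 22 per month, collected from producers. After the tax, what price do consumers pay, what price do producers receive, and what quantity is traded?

Before the tax: set 339 − 3P = 2.5P + 53 → P* = 52, Q* = 183.
With the tax collected from producers, supply shifts: Qs = 2.5(P − 22) + 53.
New equilibrium: consumers pay 62, producers receive 40, Q = 153. (Wedge: Pb − Ps = 22.)

Consumers pay 62; producers receive 40; quantity = 153.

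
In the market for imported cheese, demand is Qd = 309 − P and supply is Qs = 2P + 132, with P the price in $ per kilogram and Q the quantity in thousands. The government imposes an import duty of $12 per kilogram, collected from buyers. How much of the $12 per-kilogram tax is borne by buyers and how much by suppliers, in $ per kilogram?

Buyers bear $8 per kilogram; suppliers bear $4 per kilogram.

Before the tax: set 309 − P = 2P + 132 → P* = $59, Q* = 250.
With the tax collected from buyers, demand (in seller-price terms) shifts: Qd = 309 − (P + 12).
New equilibrium: buyers pay $67, suppliers receive $55, Q = 242. (Wedge: Pb − Ps = 12.)
Burden on buyers: $8; on suppliers: $4. (They sum to $12.)
The less price-elastic side of the market bears the larger share of a per-unit tax.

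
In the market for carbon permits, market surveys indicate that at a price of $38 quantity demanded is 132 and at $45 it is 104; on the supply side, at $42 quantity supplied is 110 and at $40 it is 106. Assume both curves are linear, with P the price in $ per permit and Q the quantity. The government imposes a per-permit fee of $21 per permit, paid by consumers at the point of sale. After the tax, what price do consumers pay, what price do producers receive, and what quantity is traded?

Demand slope: (104 − 132)/(45 − 38) = -4, so Qd = 284 − 4P.
Supply slope: (106 − 110)/(40 − 42) = 2, so Qs = 2P + 26.
Before the tax: set 284 − 4P = 2P + 26 → P* = $43, Q* = 112.
With the tax collected from consumers, demand (in seller-price terms) shifts: Qd = 284 − 4(P + 21).
Solving gives Q = 84 with consumers paying $50 and producers receiving $29 (the $21 wedge).

Consumers pay $50; producers receive $29; quantity = 84.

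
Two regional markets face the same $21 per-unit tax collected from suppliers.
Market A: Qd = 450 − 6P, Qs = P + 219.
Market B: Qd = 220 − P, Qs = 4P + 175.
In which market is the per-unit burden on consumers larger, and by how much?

Market A: pre-tax P* = $33, Q* = 252; post-tax Q = 234; per-unit burden on consumers = $3.
Market B: pre-tax P* = $9, Q* = 211; post-tax Q = 194.2; per-unit burden on consumers = $16.8.
Difference: $3 vs $16.8 → market B is larger by $13.8.

Market B, by $13.8.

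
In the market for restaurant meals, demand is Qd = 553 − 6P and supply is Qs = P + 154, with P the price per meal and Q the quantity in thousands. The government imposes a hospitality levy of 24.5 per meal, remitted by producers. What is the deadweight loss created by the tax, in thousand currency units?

Deadweight loss = 257.25 thousand.

Without the tax, 553 − 6P = P + 154 gives 7P = 399, so P* = 57 and Q* = 211.
With the tax collected from producers, supply shifts: Qs = (P − 24.5) + 154.
Solving gives Q = 190 with buyers paying 60.5 and producers receiving 36 (the 24.5 wedge).
Quantity falls by |ΔQ| = |211 − 190| = 21.
DWL = ½ · t · |ΔQ| = ½ · 24.5 · 21 = 257.25.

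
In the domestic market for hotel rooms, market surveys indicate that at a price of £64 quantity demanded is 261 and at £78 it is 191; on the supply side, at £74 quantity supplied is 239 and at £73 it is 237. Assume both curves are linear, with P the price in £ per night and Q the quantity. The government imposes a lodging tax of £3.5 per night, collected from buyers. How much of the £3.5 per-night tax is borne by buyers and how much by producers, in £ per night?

Buyers bear £1 per night; producers bear £2.5 per night.

Demand slope: (191 − 261)/(78 − 64) = -5, so Qd = 581 − 5P.
Supply slope: (237 − 239)/(73 − 74) = 2, so Qs = 2P + 91.
Before the tax: set 581 − 5P = 2P + 91 → P* = £70, Q* = 231.
With the tax collected from buyers, demand (in seller-price terms) shifts: Qd = 581 − 5(P + 3.5).
Solving gives Q = 226 with buyers paying £71 and producers receiving £67.5 (the £3.5 wedge).
Burden on buyers: £1; on producers: £2.5. (They sum to £3.5.)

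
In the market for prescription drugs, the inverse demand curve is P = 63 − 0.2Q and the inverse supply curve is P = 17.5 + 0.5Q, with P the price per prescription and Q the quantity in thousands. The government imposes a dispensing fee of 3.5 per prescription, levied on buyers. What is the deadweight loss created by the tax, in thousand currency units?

Deadweight loss = 8.75 thousand.

Rewrite in direct form: Qd = 315 − 5P and Qs = 2P − 35.
Before the tax: set 315 − 5P = 2P − 35 → P* = 50, Q* = 65.
With the tax collected from buyers, demand (in seller-price terms) shifts: Qd = 315 − 5(P + 3.5).
Solving gives Q = 60 with buyers paying 51 and suppliers receiving 47.5 (the 3.5 wedge).
Quantity falls by |ΔQ| = |65 − 60| = 5.
DWL = ½ · t · |ΔQ| = ½ · 3.5 · 5 = 8.75.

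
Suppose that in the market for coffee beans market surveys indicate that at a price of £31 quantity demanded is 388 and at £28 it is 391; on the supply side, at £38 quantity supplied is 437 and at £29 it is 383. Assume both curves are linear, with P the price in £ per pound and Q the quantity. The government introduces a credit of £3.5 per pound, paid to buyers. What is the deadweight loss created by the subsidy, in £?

Deadweight loss = £5.25.

Demand slope: (391 − 388)/(28 − 31) = -1, so Qd = 419 − P.
Supply slope: (383 − 437)/(29 − 38) = 6, so Qs = 6P + 209.
Without the subsidy, 419 − P = 6P + 209 gives 7P = 210, so P* = £30 and Q* = 389.
With a per-unit subsidy paid to buyers, each effectively pays P − 3.5, so demand becomes Qd = 419 − (P − 3.5).
Solving gives Q = 392 with buyers paying £27 and suppliers receiving £30.5 (the £3.5 wedge).
Quantity rises by |ΔQ| = |389 − 392| = 3.
DWL = ½ · t · |ΔQ| = ½ · 3.5 · 3 = £5.25.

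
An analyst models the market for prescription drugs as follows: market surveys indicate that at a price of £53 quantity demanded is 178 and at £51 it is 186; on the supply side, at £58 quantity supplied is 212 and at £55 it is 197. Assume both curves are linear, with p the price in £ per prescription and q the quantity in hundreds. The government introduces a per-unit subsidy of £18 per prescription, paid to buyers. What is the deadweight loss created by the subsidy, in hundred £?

Demand slope: (186 − 178)/(51 − 53) = -4, so qd = 390 − 4p.
Supply slope: (197 − 212)/(55 − 58) = 5, so qs = 5p − 78.
Without the subsidy, 390 − 4p = 5p − 78 gives 9p = 468, so p* = £52 and q* = 182.
With a per-unit subsidy paid to buyers, each effectively pays p − 18, so demand becomes qd = 390 − 4(p − 18).
Solving gives q = 222 with buyers paying £42 and sellers receiving £60 (the £18 wedge).
Quantity rises by |ΔQ| = |182 − 222| = 40.
DWL = ½ · t · |ΔQ| = ½ · 18 · 40 = £360.

Deadweight loss = £360 hundred.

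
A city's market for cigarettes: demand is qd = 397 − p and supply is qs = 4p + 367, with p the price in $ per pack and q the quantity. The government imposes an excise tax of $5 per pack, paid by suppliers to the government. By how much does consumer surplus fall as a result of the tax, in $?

Consumer surplus falls by $1556.

Before the tax: set 397 − p = 4p + 367 → p* = $6, q* = 391.
With the tax collected from suppliers, supply shifts: qs = 4(p − 5) + 367.
Solving gives q = 387 with consumers paying $10 and suppliers receiving $5 (the $5 wedge).
ΔCS is the trapezoid between Q = 387 and Q = 391 of height $4: ½ · (391 + 387) · 4 = $1556.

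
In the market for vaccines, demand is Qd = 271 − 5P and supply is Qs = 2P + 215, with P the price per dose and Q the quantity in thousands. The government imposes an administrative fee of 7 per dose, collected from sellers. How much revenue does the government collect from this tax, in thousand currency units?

Without the tax, 271 − 5P = 2P + 215 gives 7P = 56, so P* = 8 and Q* = 231.
With the tax collected from sellers, supply shifts: Qs = 2(P − 7) + 215.
Solving gives Q = 221 with buyers paying 10 and sellers receiving 3 (the 7 wedge).
Revenue = t · Q = 7 · 221 = 1547.

Tax revenue = 1547 thousand.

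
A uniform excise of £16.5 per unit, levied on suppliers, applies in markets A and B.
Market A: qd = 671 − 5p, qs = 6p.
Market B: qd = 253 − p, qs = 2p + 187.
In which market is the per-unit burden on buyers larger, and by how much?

Market A: pre-tax p* = £61, q* = 366; post-tax q = 321; per-unit burden on buyers = £9.
Market B: pre-tax p* = £22, q* = 231; post-tax q = 220; per-unit burden on buyers = £11.
Difference: £9 vs £11 → market B is larger by £2.

Market B, by £2.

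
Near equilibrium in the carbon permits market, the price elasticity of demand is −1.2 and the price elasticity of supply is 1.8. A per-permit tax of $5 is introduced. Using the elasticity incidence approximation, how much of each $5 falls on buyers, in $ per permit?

Incidence ratio: buyers' share ≈ εs / (εs + |εd|) = 1.8 / (1.8 + 1.2) = 0.6.
So buyers bear ≈ 0.6 × $5 = $3; suppliers bear $2.

Buyers bear ≈ $3 per permit.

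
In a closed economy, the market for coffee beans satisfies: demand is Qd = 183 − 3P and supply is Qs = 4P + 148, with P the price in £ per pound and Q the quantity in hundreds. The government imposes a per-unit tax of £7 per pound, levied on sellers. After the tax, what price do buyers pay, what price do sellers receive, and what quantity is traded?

Buyers pay £9; sellers receive £2; quantity = 156.

Before the tax: set 183 − 3P = 4P + 148 → P* = £5, Q* = 168.
With the tax collected from sellers, supply shifts: Qs = 4(P − 7) + 148.
Solving gives Q = 156 with buyers paying £9 and sellers receiving £2 (the £7 wedge).
The less price-elastic side of the market bears the larger share of a per-unit tax.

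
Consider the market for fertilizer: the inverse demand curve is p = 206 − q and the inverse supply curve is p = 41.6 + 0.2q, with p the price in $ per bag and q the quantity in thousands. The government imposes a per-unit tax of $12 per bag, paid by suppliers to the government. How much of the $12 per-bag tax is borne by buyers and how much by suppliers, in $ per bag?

Inverting to q(p) form: qd = 206 − p; qs = 5p − 208.
Before the tax: set 206 − p = 5p − 208 → p* = $69, q* = 137.
With the tax collected from suppliers, supply shifts: qs = 5(p − 12) − 208.
New equilibrium: buyers pay $79, suppliers receive $67, q = 127. (Wedge: pb − ps = 12.)
Burden on buyers: $10; on suppliers: $2. (They sum to $12.)

Buyers bear $10 per bag; suppliers bear $2 per bag.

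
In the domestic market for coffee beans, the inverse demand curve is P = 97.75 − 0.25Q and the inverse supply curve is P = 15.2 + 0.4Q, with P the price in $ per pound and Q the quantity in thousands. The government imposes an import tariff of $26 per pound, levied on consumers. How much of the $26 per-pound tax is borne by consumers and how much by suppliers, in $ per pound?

Consumers bear $10 per pound; suppliers bear $16 per pound.

Rewrite in direct form: Qd = 391 − 4P and Qs = 2.5P − 38.
Without the tax, 391 − 4P = 2.5P − 38 gives 6.5P = 429, so P* = $66 and Q* = 127.
With the tax collected from consumers, demand (in seller-price terms) shifts: Qd = 391 − 4(P + 26).
New equilibrium: consumers pay $76, suppliers receive $50, Q = 87. (Wedge: Pb − Ps = 26.)
Burden on consumers: $10; on suppliers: $16. (They sum to $26.)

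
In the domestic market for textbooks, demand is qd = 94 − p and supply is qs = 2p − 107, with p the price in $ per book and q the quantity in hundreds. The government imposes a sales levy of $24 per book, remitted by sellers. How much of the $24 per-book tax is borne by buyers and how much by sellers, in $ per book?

Without the tax, 94 − p = 2p − 107 gives 3p = 201, so p* = $67 and q* = 27.
With the tax collected from sellers, supply shifts: qs = 2(p − 24) − 107.
Solving gives q = 11 with buyers paying $83 and sellers receiving $59 (the $24 wedge).
Burden on buyers: $16; on sellers: $8. (They sum to $24.)
The less price-elastic side of the market bears the larger share of a per-unit tax.

Buyers bear $16 per book; sellers bear $8 per book.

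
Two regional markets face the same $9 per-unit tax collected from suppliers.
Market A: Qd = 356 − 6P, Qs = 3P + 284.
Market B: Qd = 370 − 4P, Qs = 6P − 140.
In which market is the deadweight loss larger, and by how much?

Market A: pre-tax P* = $8, Q* = 308; post-tax Q = 290; deadweight loss = $81.
Market B: pre-tax P* = $51, Q* = 166; post-tax Q = 144.4; deadweight loss = $97.2.
Difference: $81 vs $97.2 → market B is larger by $16.2.

Market B, by $16.2.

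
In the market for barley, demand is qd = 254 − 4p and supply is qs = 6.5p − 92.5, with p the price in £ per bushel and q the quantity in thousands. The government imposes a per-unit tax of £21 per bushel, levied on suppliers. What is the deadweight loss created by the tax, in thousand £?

Before the tax: set 254 − 4p = 6.5p − 92.5 → p* = £33, q* = 122.
With the tax collected from suppliers, supply shifts: qs = 6.5(p − 21) − 92.5.
Solving gives q = 70 with consumers paying £46 and suppliers receiving £25 (the £21 wedge).
Quantity falls by |ΔQ| = |122 − 70| = 52.
DWL = ½ · t · |ΔQ| = ½ · 21 · 52 = £546.

Deadweight loss = £546 thousand.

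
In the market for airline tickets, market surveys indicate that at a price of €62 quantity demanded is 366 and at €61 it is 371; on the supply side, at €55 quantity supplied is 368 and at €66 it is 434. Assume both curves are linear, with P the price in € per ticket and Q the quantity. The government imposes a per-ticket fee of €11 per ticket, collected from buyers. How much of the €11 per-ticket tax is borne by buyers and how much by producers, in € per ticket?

Buyers bear €6 per ticket; producers bear €5 per ticket.

Demand slope: (371 − 366)/(61 − 62) = -5, so Qd = 676 − 5P.
Supply slope: (434 − 368)/(66 − 55) = 6, so Qs = 6P + 38.
Without the tax, 676 − 5P = 6P + 38 gives 11P = 638, so P* = €58 and Q* = 386.
With the tax collected from buyers, demand (in seller-price terms) shifts: Qd = 676 − 5(P + 11).
New equilibrium: buyers pay €64, producers receive €53, Q = 356. (Wedge: Pb − Ps = 11.)
Burden on buyers: €6; on producers: €5. (They sum to €11.)
The less price-elastic side of the market bears the larger share of a per-unit tax.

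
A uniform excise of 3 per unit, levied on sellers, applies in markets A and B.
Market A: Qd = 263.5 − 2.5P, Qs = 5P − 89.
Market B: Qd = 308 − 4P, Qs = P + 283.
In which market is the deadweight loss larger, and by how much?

Market A: pre-tax P* = 47, Q* = 146; post-tax Q = 141; deadweight loss = 7.5.
Market B: pre-tax P* = 5, Q* = 288; post-tax Q = 285.6; deadweight loss = 3.6.
Difference: 7.5 vs 3.6 → market A is larger by 3.9.

Market A, by 3.9.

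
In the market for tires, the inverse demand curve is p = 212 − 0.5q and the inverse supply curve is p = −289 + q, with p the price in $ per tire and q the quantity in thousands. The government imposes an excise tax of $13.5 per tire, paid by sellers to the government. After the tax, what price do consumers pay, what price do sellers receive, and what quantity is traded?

Consumers pay $49.5; sellers receive $36; quantity = 325.

Rewrite in direct form: qd = 424 − 2p and qs = p + 289.
Without the tax, 424 − 2p = p + 289 gives 3p = 135, so p* = $45 and q* = 334.
With the tax collected from sellers, supply shifts: qs = (p − 13.5) + 289.
New equilibrium: consumers pay $49.5, sellers receive $36, q = 325. (Wedge: pb − ps = 13.5.)
The less price-elastic side of the market bears the larger share of a per-unit tax.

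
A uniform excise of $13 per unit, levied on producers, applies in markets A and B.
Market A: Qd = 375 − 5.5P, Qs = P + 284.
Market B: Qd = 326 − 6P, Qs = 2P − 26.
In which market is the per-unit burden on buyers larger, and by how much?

Market A: pre-tax P* = $14, Q* = 298; post-tax Q = 287; per-unit burden on buyers = $2.
Market B: pre-tax P* = $44, Q* = 62; post-tax Q = 42.5; per-unit burden on buyers = $3.25.
Difference: $2 vs $3.25 → market B is larger by $1.25.

Market B, by $1.25.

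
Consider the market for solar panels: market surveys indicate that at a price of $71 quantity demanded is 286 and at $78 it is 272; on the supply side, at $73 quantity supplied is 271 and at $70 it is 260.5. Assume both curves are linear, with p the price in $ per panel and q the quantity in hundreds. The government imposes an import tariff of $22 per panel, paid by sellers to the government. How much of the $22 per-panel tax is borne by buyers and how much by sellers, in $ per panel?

Demand slope: (272 − 286)/(78 − 71) = -2, so qd = 428 − 2p.
Supply slope: (260.5 − 271)/(70 − 73) = 3.5, so qs = 3.5p + 15.5.
Without the tax, 428 − 2p = 3.5p + 15.5 gives 5.5p = 412.5, so p* = $75 and q* = 278.
With the tax collected from sellers, supply shifts: qs = 3.5(p − 22) + 15.5.
Solving gives q = 250 with buyers paying $89 and sellers receiving $67 (the $22 wedge).
Burden on buyers: $14; on sellers: $8. (They sum to $22.)
The less price-elastic side of the market bears the larger share of a per-unit tax.

Buyers bear $14 per panel; sellers bear $8 per panel.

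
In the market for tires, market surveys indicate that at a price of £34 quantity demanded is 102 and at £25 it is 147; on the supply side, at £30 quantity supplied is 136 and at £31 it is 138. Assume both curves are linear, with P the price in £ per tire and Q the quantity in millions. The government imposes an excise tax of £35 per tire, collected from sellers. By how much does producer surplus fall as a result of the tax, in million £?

Producer surplus falls by £2675 million.

Demand slope: (147 − 102)/(25 − 34) = -5, so Qd = 272 − 5P.
Supply slope: (138 − 136)/(31 − 30) = 2, so Qs = 2P + 76.
Before the tax: set 272 − 5P = 2P + 76 → P* = £28, Q* = 132.
With the tax collected from sellers, supply shifts: Qs = 2(P − 35) + 76.
Solving gives Q = 82 with buyers paying £38 and sellers receiving £3 (the £35 wedge).
ΔPS is the trapezoid between Q = 82 and Q = 132 of height £25: ½ · (132 + 82) · 25 = £2675.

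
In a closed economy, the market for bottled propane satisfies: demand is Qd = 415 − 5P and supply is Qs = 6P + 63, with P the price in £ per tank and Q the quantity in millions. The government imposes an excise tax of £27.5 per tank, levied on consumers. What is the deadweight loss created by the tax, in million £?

Before the tax: set 415 − 5P = 6P + 63 → P* = £32, Q* = 255.
With the tax collected from consumers, demand (in seller-price terms) shifts: Qd = 415 − 5(P + 27.5).
New equilibrium: consumers pay £47, producers receive £19.5, Q = 180. (Wedge: Pb − Ps = 27.5.)
Quantity falls by |ΔQ| = |255 − 180| = 75.
DWL = ½ · t · |ΔQ| = ½ · 27.5 · 75 = £1031.25.

Deadweight loss = £1031.25 million.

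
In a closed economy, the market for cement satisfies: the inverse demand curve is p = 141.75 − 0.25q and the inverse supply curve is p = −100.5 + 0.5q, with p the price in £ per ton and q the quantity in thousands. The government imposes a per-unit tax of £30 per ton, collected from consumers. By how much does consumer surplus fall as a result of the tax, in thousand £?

Consumer surplus falls by £3030 thousand.

Rewrite in direct form: qd = 567 − 4p and qs = 2p + 201.
Before the tax: set 567 − 4p = 2p + 201 → p* = £61, q* = 323.
With the tax collected from consumers, demand (in seller-price terms) shifts: qd = 567 − 4(p + 30).
New equilibrium: consumers pay £71, sellers receive £41, q = 283. (Wedge: pb − ps = 30.)
ΔCS is the trapezoid between Q = 283 and Q = 323 of height £10: ½ · (323 + 283) · 10 = £3030.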